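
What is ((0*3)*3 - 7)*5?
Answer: -35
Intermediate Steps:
((0*3)*3 - 7)*5 = (0*3 - 7)*5 = (0 - 7)*5 = -7*5 = -35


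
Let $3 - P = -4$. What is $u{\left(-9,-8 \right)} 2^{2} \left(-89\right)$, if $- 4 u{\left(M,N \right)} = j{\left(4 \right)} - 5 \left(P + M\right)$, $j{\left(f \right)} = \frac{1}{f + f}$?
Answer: $\frac{7209}{8} \approx 901.13$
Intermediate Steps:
$P = 7$ ($P = 3 - -4 = 3 + 4 = 7$)
$j{\left(f \right)} = \frac{1}{2 f}$
$u{\left(M,N \right)} = \frac{279}{32} + \frac{5 M}{4}$ ($u{\left(M,N \right)} = - \frac{\frac{1}{2 \cdot 4} - 5 \left(7 + M\right)}{4} = - \frac{\frac{1}{2} \cdot \frac{1}{4} - \left(35 + 5 M\right)}{4} = - \frac{\frac{1}{8} - \left(35 + 5 M\right)}{4} = - \frac{- \frac{279}{8} - 5 M}{4} = \frac{279}{32} + \frac{5 M}{4}$)
$u{\left(-9,-8 \right)} 2^{2} \left(-89\right) = \left(\frac{279}{32} + \frac{5}{4} \left(-9\right)\right) 2^{2} \left(-89\right) = \left(\frac{279}{32} - \frac{45}{4}\right) 4 \left(-89\right) = \left(- \frac{81}{32}\right) 4 \left(-89\right) = \left(- \frac{81}{8}\right) \left(-89\right) = \frac{7209}{8}$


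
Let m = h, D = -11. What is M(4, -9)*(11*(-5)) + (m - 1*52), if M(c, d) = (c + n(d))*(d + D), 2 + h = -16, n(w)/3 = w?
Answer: -25370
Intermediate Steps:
n(w) = 3*w
h = -18 (h = -2 - 16 = -18)
M(c, d) = (-11 + d)*(c + 3*d) (M(c, d) = (c + 3*d)*(d - 11) = (c + 3*d)*(-11 + d) = (-11 + d)*(c + 3*d))
m = -18
M(4, -9)*(11*(-5)) + (m - 1*52) = (-33*(-9) - 11*4 + 3*(-9)**2 + 4*(-9))*(11*(-5)) + (-18 - 1*52) = (297 - 44 + 3*81 - 36)*(-55) + (-18 - 52) = (297 - 44 + 243 - 36)*(-55) - 70 = 460*(-55) - 70 = -25300 - 70 = -25370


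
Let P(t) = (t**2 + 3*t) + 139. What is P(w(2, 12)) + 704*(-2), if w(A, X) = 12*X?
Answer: 19899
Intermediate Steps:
P(t) = 139 + t**2 + 3*t
P(w(2, 12)) + 704*(-2) = (139 + (12*12)**2 + 3*(12*12)) + 704*(-2) = (139 + 144**2 + 3*144) - 1408 = (139 + 20736 + 432) - 1408 = 21307 - 1408 = 19899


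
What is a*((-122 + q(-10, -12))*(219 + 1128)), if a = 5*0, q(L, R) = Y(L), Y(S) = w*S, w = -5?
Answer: 0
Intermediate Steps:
Y(S) = -5*S
q(L, R) = -5*L
a = 0
a*((-122 + q(-10, -12))*(219 + 1128)) = 0*((-122 - 5*(-10))*(219 + 1128)) = 0*((-122 + 50)*1347) = 0*(-72*1347) = 0*(-96984) = 0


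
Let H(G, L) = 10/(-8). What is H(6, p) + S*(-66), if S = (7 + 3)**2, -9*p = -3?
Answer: -26405/4 ≈ -6601.3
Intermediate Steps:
p = 1/3 (p = -1/9*(-3) = 1/3 ≈ 0.33333)
H(G, L) = -5/4 (H(G, L) = 10*(-1/8) = -5/4)
S = 100 (S = 10**2 = 100)
H(6, p) + S*(-66) = -5/4 + 100*(-66) = -5/4 - 6600 = -26405/4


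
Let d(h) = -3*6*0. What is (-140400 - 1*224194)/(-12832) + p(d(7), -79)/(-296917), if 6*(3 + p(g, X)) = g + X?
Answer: 1674036559/58918128 ≈ 28.413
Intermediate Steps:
d(h) = 0 (d(h) = -18*0 = 0)
p(g, X) = -3 + X/6 + g/6 (p(g, X) = -3 + (g + X)/6 = -3 + (X + g)/6 = -3 + (X/6 + g/6) = -3 + X/6 + g/6)
(-140400 - 1*224194)/(-12832) + p(d(7), -79)/(-296917) = (-140400 - 1*224194)/(-12832) + (-3 + (1/6)*(-79) + (1/6)*0)/(-296917) = (-140400 - 224194)*(-1/12832) + (-3 - 79/6 + 0)*(-1/296917) = -364594*(-1/12832) - 97/6*(-1/296917) = 182297/6416 + 1/18366 = 1674036559/58918128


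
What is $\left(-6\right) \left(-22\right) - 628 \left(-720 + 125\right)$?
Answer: $373792$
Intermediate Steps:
$\left(-6\right) \left(-22\right) - 628 \left(-720 + 125\right) = 132 - -373660 = 132 + 373660 = 373792$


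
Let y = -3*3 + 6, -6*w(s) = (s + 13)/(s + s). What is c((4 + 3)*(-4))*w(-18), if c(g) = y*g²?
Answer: 490/9 ≈ 54.444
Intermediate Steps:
w(s) = -(13 + s)/(12*s) (w(s) = -(s + 13)/(6*(s + s)) = -(13 + s)/(6*(2*s)) = -(13 + s)*1/(2*s)/6 = -(13 + s)/(12*s))
y = -3 (y = -9 + 6 = -3)
c(g) = -3*g²
c((4 + 3)*(-4))*w(-18) = (-3*16*(4 + 3)²)*((1/12)*(-13 - 1*(-18))/(-18)) = (-3*(7*(-4))²)*((1/12)*(-1/18)*(-13 + 18)) = (-3*(-28)²)*((1/12)*(-1/18)*5) = -3*784*(-5/216) = -2352*(-5/216) = 490/9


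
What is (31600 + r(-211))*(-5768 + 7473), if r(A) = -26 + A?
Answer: 53473915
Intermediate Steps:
(31600 + r(-211))*(-5768 + 7473) = (31600 + (-26 - 211))*(-5768 + 7473) = (31600 - 237)*1705 = 31363*1705 = 53473915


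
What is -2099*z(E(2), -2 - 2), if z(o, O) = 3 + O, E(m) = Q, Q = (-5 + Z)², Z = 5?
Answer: 2099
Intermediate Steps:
Q = 0 (Q = (-5 + 5)² = 0² = 0)
E(m) = 0
-2099*z(E(2), -2 - 2) = -2099*(3 + (-2 - 2)) = -2099*(3 - 4) = -2099*(-1) = 2099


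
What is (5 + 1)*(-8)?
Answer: -48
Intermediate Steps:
(5 + 1)*(-8) = 6*(-8) = -48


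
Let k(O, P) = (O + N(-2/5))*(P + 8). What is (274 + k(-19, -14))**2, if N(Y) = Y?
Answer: 3810304/25 ≈ 1.5241e+5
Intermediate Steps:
k(O, P) = (8 + P)*(-2/5 + O) (k(O, P) = (O - 2/5)*(P + 8) = (O - 2*1/5)*(8 + P) = (O - 2/5)*(8 + P) = (-2/5 + O)*(8 + P) = (8 + P)*(-2/5 + O))
(274 + k(-19, -14))**2 = (274 + (-16/5 + 8*(-19) - 2/5*(-14) - 19*(-14)))**2 = (274 + (-16/5 - 152 + 28/5 + 266))**2 = (274 + 582/5)**2 = (1952/5)**2 = 3810304/25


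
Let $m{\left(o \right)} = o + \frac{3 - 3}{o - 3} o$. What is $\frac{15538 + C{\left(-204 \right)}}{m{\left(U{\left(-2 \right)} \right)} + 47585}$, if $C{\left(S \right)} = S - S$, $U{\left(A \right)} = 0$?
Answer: $\frac{15538}{47585} \approx 0.32653$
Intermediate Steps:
$C{\left(S \right)} = 0$
$m{\left(o \right)} = o$ ($m{\left(o \right)} = o + \frac{0}{-3 + o} o = o + 0 o = o + 0 = o$)
$\frac{15538 + C{\left(-204 \right)}}{m{\left(U{\left(-2 \right)} \right)} + 47585} = \frac{15538 + 0}{0 + 47585} = \frac{15538}{47585}$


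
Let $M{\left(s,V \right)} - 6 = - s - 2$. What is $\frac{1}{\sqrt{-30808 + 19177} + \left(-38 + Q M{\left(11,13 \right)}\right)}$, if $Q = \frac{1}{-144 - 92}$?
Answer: $- \frac{704932}{242699899} - \frac{55696 i \sqrt{11631}}{728099697} \approx -0.0029045 - 0.0082498 i$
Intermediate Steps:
$M{\left(s,V \right)} = 4 - s$ ($M{\left(s,V \right)} = 6 - \left(2 + s\right) = 4 - s$)
$Q = - \frac{1}{236}$ ($Q = \frac{1}{-144 - 92} = \frac{1}{-236} = - \frac{1}{236} \approx -0.0042373$)
$\frac{1}{\sqrt{-30808 + 19177} + \left(-38 + Q M{\left(11,13 \right)}\right)} = \frac{1}{\sqrt{-30808 + 19177} - \left(38 + \frac{4 - 11}{236}\right)} = \frac{1}{\sqrt{-11631} - \left(38 + \frac{4 - 11}{236}\right)} = \frac{1}{i \sqrt{11631} - \frac{8961}{236}} = \frac{1}{- \frac{8961}{236} + i \sqrt{11631}}$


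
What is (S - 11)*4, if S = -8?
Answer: -76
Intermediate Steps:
(S - 11)*4 = (-8 - 11)*4 = -19*4 = -76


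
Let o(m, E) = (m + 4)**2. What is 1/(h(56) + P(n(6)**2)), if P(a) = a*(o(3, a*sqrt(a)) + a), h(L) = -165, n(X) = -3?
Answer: 1/357 ≈ 0.0028011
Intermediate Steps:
o(m, E) = (4 + m)**2
P(a) = a*(49 + a) (P(a) = a*((4 + 3)**2 + a) = a*(7**2 + a) = a*(49 + a))
1/(h(56) + P(n(6)**2)) = 1/(-165 + (-3)**2*(49 + (-3)**2)) = 1/(-165 + 9*(49 + 9)) = 1/(-165 + 9*58) = 1/(-165 + 522) = 1/357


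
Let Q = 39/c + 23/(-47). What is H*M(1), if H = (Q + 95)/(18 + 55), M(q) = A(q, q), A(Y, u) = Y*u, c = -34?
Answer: 149195/116654 ≈ 1.2790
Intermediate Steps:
M(q) = q² (M(q) = q*q = q²)
Q = -2615/1598 (Q = 39/(-34) + 23/(-47) = 39*(-1/34) + 23*(-1/47) = -39/34 - 23/47 = -2615/1598 ≈ -1.6364)
H = 149195/116654 (H = (-2615/1598 + 95)/(18 + 55) = (149195/1598)/73 = (149195/1598)*(1/73) = 149195/116654 ≈ 1.2790)
H*M(1) = (149195/116654)*1² = (149195/116654)*1 = 149195/116654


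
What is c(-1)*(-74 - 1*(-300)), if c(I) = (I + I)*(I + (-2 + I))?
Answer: 1808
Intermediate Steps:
c(I) = 2*I*(-2 + 2*I) (c(I) = (2*I)*(-2 + 2*I) = 2*I*(-2 + 2*I))
c(-1)*(-74 - 1*(-300)) = (4*(-1)*(-1 - 1))*(-74 - 1*(-300)) = (4*(-1)*(-2))*(-74 + 300) = 8*226 = 1808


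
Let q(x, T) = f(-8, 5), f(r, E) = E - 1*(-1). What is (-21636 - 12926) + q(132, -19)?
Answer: -34556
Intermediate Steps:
f(r, E) = 1 + E (f(r, E) = E + 1 = 1 + E)
q(x, T) = 6 (q(x, T) = 1 + 5 = 6)
(-21636 - 12926) + q(132, -19) = (-21636 - 12926) + 6 = -34562 + 6 = -34556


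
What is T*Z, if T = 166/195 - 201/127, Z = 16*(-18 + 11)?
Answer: 2028656/24765 ≈ 81.916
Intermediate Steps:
Z = -112 (Z = 16*(-7) = -112)
T = -18113/24765 (T = 166*(1/195) - 201*1/127 = 166/195 - 201/127 = -18113/24765 ≈ -0.73139)
T*Z = -18113/24765*(-112) = 2028656/24765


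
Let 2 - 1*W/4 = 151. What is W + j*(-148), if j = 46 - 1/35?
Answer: -258992/35 ≈ -7399.8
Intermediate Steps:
W = -596 (W = 8 - 4*151 = 8 - 604 = -596)
j = 1609/35 (j = 46 - 1*1/35 = 46 - 1/35 = 1609/35 ≈ 45.971)
W + j*(-148) = -596 + (1609/35)*(-148) = -596 - 238132/35 = -258992/35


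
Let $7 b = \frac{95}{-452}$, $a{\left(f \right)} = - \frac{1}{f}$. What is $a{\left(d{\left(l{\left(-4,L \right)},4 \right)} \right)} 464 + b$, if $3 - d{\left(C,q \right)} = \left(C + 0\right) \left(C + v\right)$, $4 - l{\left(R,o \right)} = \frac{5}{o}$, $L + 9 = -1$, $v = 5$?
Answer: $\frac{5857279}{503076} \approx 11.643$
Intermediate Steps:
$L = -10$ ($L = -9 - 1 = -10$)
$l{\left(R,o \right)} = 4 - \frac{5}{o}$
$d{\left(C,q \right)} = 3 - C \left(5 + C\right)$ ($d{\left(C,q \right)} = 3 - \left(C + 0\right) \left(C + 5\right) = 3 - C \left(5 + C\right)$)
$b = - \frac{95}{3164}$ ($b = \frac{95 \frac{1}{-452}}{7} = \frac{95 \left(- \frac{1}{452}\right)}{7} = \frac{1}{7} \left(- \frac{95}{452}\right) = - \frac{95}{3164} \approx -0.030025$)
$a{\left(d{\left(l{\left(-4,L \right)},4 \right)} \right)} 464 + b = - \frac{1}{3 - \left(4 - \frac{5}{-10}\right)^{2} - 5 \left(4 - \frac{5}{-10}\right)} 464 - \frac{95}{3164} = - \frac{1}{3 - \left(4 - - \frac{1}{2}\right)^{2} - 5 \left(4 - - \frac{1}{2}\right)} 464 - \frac{95}{3164} = - \frac{1}{3 - \left(4 + \frac{1}{2}\right)^{2} - 5 \left(4 + \frac{1}{2}\right)} 464 - \frac{95}{3164} = - \frac{1}{3 - \left(\frac{9}{2}\right)^{2} - \frac{45}{2}} \cdot 464 - \frac{95}{3164} = - \frac{1}{3 - \frac{81}{4} - \frac{45}{2}} \cdot 464 - \frac{95}{3164} = - \frac{1}{- \frac{159}{4}} \cdot 464 - \frac{95}{3164} = \left(-1\right) \left(- \frac{4}{159}\right) 464 - \frac{95}{3164} = \frac{4}{159} \cdot 464 - \frac{95}{3164} = \frac{1856}{159} - \frac{95}{3164} = \frac{5857279}{503076}$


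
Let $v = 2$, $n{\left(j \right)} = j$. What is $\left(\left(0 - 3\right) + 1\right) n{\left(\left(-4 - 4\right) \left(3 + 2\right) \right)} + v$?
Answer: $82$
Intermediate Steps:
$\left(\left(0 - 3\right) + 1\right) n{\left(\left(-4 - 4\right) \left(3 + 2\right) \right)} + v = \left(\left(0 - 3\right) + 1\right) \left(-4 - 4\right) \left(3 + 2\right) + 2 = \left(-3 + 1\right) \left(\left(-8\right) 5\right) + 2 = \left(-2\right) \left(-40\right) + 2 = 80 + 2 = 82$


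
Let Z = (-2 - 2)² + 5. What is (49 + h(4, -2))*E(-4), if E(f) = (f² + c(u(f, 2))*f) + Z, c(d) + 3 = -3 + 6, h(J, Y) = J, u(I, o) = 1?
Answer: 1961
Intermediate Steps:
Z = 21 (Z = (-4)² + 5 = 16 + 5 = 21)
c(d) = 0 (c(d) = -3 + (-3 + 6) = -3 + 3 = 0)
E(f) = 21 + f² (E(f) = (f² + 0*f) + 21 = (f² + 0) + 21 = f² + 21 = 21 + f²)
(49 + h(4, -2))*E(-4) = (49 + 4)*(21 + (-4)²) = 53*(21 + 16) = 53*37 = 1961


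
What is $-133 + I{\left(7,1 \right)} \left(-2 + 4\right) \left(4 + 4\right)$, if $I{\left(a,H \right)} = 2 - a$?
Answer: $-213$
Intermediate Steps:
$-133 + I{\left(7,1 \right)} \left(-2 + 4\right) \left(4 + 4\right) = -133 + \left(2 - 7\right) \left(-2 + 4\right) \left(4 + 4\right) = -133 + \left(2 - 7\right) 2 \cdot 8 = -133 - 80 = -213$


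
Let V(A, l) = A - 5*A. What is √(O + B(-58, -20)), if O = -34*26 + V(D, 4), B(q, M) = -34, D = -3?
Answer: I*√906 ≈ 30.1*I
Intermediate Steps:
V(A, l) = -4*A
O = -872 (O = -34*26 - 4*(-3) = -884 + 12 = -872)
√(O + B(-58, -20)) = √(-872 - 34) = √(-906) = I*√906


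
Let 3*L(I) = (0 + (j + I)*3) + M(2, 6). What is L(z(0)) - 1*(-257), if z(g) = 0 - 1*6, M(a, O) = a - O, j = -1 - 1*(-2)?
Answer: 752/3 ≈ 250.67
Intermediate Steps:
j = 1 (j = -1 + 2 = 1)
z(g) = -6 (z(g) = 0 - 6 = -6)
L(I) = -1/3 + I (L(I) = ((0 + (1 + I)*3) + (2 - 1*6))/3 = ((0 + (3 + 3*I)) + (2 - 6))/3 = ((3 + 3*I) - 4)/3 = (-1 + 3*I)/3 = -1/3 + I)
L(z(0)) - 1*(-257) = (-1/3 - 6) - 1*(-257) = -19/3 + 257 = 752/3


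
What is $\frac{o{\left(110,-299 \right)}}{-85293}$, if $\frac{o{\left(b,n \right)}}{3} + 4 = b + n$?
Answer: $\frac{193}{28431} \approx 0.0067884$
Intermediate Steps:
$o{\left(b,n \right)} = -12 + 3 b + 3 n$ ($o{\left(b,n \right)} = -12 + 3 \left(b + n\right) = -12 + \left(3 b + 3 n\right) = -12 + 3 b + 3 n$)
$\frac{o{\left(110,-299 \right)}}{-85293} = \frac{-12 + 3 \cdot 110 + 3 \left(-299\right)}{-85293} = \left(-12 + 330 - 897\right) \left(- \frac{1}{85293}\right) = \left(-579\right) \left(- \frac{1}{85293}\right) = \frac{193}{28431}$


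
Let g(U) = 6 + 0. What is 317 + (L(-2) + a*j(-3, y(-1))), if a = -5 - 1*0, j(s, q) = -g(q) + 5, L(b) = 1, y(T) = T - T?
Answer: 323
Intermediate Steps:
y(T) = 0
g(U) = 6
j(s, q) = -1 (j(s, q) = -1*6 + 5 = -6 + 5 = -1)
a = -5 (a = -5 + 0 = -5)
317 + (L(-2) + a*j(-3, y(-1))) = 317 + (1 - 5*(-1)) = 317 + (1 + 5) = 317 + 6 = 323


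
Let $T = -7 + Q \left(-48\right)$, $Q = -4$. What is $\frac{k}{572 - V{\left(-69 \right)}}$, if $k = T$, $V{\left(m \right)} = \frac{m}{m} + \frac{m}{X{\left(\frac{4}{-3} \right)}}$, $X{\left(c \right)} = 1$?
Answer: $\frac{37}{128} \approx 0.28906$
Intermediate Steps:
$V{\left(m \right)} = 1 + m$ ($V{\left(m \right)} = \frac{m}{m} + \frac{m}{1} = 1 + m 1 = 1 + m$)
$T = 185$ ($T = -7 - -192 = -7 + 192 = 185$)
$k = 185$
$\frac{k}{572 - V{\left(-69 \right)}} = \frac{185}{572 - \left(1 - 69\right)} = \frac{185}{572 - -68} = \frac{185}{572 + 68} = \frac{185}{640} = 185 \cdot \frac{1}{640} = \frac{37}{128}$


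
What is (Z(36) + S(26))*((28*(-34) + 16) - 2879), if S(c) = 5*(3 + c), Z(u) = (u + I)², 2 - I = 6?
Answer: -4459735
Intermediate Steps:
I = -4 (I = 2 - 1*6 = 2 - 6 = -4)
Z(u) = (-4 + u)² (Z(u) = (u - 4)² = (-4 + u)²)
S(c) = 15 + 5*c
(Z(36) + S(26))*((28*(-34) + 16) - 2879) = ((-4 + 36)² + (15 + 5*26))*((28*(-34) + 16) - 2879) = (32² + (15 + 130))*((-952 + 16) - 2879) = (1024 + 145)*(-936 - 2879) = 1169*(-3815) = -4459735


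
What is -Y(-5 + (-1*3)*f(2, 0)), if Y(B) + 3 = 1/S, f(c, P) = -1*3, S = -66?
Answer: 199/66 ≈ 3.0152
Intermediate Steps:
f(c, P) = -3
Y(B) = -199/66 (Y(B) = -3 + 1/(-66) = -3 - 1/66 = -199/66)
-Y(-5 + (-1*3)*f(2, 0)) = -1*(-199/66) = 199/66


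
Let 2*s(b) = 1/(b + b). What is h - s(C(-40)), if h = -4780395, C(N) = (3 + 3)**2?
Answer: -688376881/144 ≈ -4.7804e+6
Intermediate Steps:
C(N) = 36 (C(N) = 6**2 = 36)
s(b) = 1/(4*b) (s(b) = 1/(2*(b + b)) = 1/(2*((2*b))) = (1/(2*b))/2 = 1/(4*b))
h - s(C(-40)) = -4780395 - 1/(4*36) = -4780395 - 1*1/144 = -4780395 - 1/144 = -688376881/144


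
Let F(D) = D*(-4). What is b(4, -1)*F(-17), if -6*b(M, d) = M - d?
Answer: -170/3 ≈ -56.667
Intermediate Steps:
b(M, d) = -M/6 + d/6 (b(M, d) = -(M - d)/6 = -M/6 + d/6)
F(D) = -4*D
b(4, -1)*F(-17) = (-⅙*4 + (⅙)*(-1))*(-4*(-17)) = (-⅔ - ⅙)*68 = -⅚*68 = -170/3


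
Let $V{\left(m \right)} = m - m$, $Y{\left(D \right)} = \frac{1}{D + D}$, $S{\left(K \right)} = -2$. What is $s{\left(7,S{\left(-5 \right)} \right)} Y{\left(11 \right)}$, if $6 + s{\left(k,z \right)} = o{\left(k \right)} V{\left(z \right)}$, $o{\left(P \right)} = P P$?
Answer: $- \frac{3}{11} \approx -0.27273$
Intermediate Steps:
$o{\left(P \right)} = P^{2}$
$Y{\left(D \right)} = \frac{1}{2 D}$
$V{\left(m \right)} = 0$
$s{\left(k,z \right)} = -6$ ($s{\left(k,z \right)} = -6 + k^{2} \cdot 0 = -6 + 0 = -6$)
$s{\left(7,S{\left(-5 \right)} \right)} Y{\left(11 \right)} = - 6 \frac{1}{2 \cdot 11} = - 6 \cdot \frac{1}{2} \cdot \frac{1}{11} = \left(-6\right) \frac{1}{22} = - \frac{3}{11}$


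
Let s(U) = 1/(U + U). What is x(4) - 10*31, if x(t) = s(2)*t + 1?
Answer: -308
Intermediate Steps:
s(U) = 1/(2*U)
x(t) = 1 + t/4 (x(t) = ((½)/2)*t + 1 = ((½)*(½))*t + 1 = t/4 + 1 = 1 + t/4)
x(4) - 10*31 = (1 + (¼)*4) - 10*31 = (1 + 1) - 310 = 2 - 310 = -308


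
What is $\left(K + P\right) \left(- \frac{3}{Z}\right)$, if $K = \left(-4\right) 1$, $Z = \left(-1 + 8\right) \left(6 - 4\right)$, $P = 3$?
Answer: $\frac{3}{14} \approx 0.21429$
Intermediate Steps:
$Z = 14$ ($Z = 7 \cdot 2 = 14$)
$K = -4$
$\left(K + P\right) \left(- \frac{3}{Z}\right) = \left(-4 + 3\right) \left(- \frac{3}{14}\right) = - \frac{-3}{14} = \left(-1\right) \left(- \frac{3}{14}\right) = \frac{3}{14}$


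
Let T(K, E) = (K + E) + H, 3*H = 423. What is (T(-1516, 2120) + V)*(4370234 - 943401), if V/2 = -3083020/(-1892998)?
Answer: 2426968030387575/946499 ≈ 2.5642e+9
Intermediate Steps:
H = 141 (H = (⅓)*423 = 141)
V = 3083020/946499 (V = 2*(-3083020/(-1892998)) = 2*(-3083020*(-1/1892998)) = 2*(1541510/946499) = 3083020/946499 ≈ 3.2573)
T(K, E) = 141 + E + K (T(K, E) = (K + E) + 141 = (E + K) + 141 = 141 + E + K)
(T(-1516, 2120) + V)*(4370234 - 943401) = ((141 + 2120 - 1516) + 3083020/946499)*(4370234 - 943401) = (745 + 3083020/946499)*3426833 = (708224775/946499)*3426833 = 2426968030387575/946499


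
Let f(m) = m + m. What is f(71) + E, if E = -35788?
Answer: -35646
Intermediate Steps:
f(m) = 2*m
f(71) + E = 2*71 - 35788 = 142 - 35788 = -35646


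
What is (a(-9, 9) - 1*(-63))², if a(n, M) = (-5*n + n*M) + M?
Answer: 1296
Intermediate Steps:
a(n, M) = M - 5*n + M*n (a(n, M) = (-5*n + M*n) + M = M - 5*n + M*n)
(a(-9, 9) - 1*(-63))² = ((9 - 5*(-9) + 9*(-9)) - 1*(-63))² = ((9 + 45 - 81) + 63)² = (-27 + 63)² = 36² = 1296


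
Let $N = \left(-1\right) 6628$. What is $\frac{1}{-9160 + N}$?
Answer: $- \frac{1}{15788} \approx -6.3339 \cdot 10^{-5}$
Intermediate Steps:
$N = -6628$
$\frac{1}{-9160 + N} = \frac{1}{-9160 - 6628} = \frac{1}{-15788} = - \frac{1}{15788}$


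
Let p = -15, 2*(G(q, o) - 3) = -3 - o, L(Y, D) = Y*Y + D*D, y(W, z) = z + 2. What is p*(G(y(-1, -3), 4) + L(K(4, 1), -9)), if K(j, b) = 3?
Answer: -2685/2 ≈ -1342.5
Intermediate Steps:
y(W, z) = 2 + z
L(Y, D) = D² + Y² (L(Y, D) = Y² + D² = D² + Y²)
G(q, o) = 3/2 - o/2 (G(q, o) = 3 + (-3 - o)/2 = 3 + (-3/2 - o/2) = 3/2 - o/2)
p*(G(y(-1, -3), 4) + L(K(4, 1), -9)) = -15*((3/2 - ½*4) + ((-9)² + 3²)) = -15*((3/2 - 2) + (81 + 9)) = -15*(-½ + 90) = -15*179/2 = -2685/2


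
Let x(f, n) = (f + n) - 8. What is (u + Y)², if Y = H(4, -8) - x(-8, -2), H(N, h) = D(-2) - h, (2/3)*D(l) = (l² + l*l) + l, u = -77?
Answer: 1764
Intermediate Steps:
x(f, n) = -8 + f + n
D(l) = 3*l² + 3*l/2 (D(l) = 3*((l² + l*l) + l)/2 = 3*((l² + l²) + l)/2 = 3*(2*l² + l)/2 = 3*(l + 2*l²)/2 = 3*l² + 3*l/2)
H(N, h) = 9 - h (H(N, h) = (3/2)*(-2)*(1 + 2*(-2)) - h = (3/2)*(-2)*(1 - 4) - h = (3/2)*(-2)*(-3) - h = 9 - h)
Y = 35 (Y = (9 - 1*(-8)) - (-8 - 8 - 2) = (9 + 8) - 1*(-18) = 17 + 18 = 35)
(u + Y)² = (-77 + 35)² = (-42)² = 1764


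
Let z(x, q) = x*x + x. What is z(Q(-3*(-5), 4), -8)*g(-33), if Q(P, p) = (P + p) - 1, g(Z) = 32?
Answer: 10944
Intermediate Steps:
Q(P, p) = -1 + P + p
z(x, q) = x + x**2 (z(x, q) = x**2 + x = x + x**2)
z(Q(-3*(-5), 4), -8)*g(-33) = ((-1 - 3*(-5) + 4)*(1 + (-1 - 3*(-5) + 4)))*32 = ((-1 + 15 + 4)*(1 + (-1 + 15 + 4)))*32 = (18*(1 + 18))*32 = (18*19)*32 = 342*32 = 10944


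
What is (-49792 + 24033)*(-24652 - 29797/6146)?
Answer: 3903544335651/6146 ≈ 6.3514e+8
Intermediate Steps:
(-49792 + 24033)*(-24652 - 29797/6146) = -25759*(-24652 - 29797*1/6146) = -25759*(-24652 - 29797/6146) = -25759*(-151540989/6146) = 3903544335651/6146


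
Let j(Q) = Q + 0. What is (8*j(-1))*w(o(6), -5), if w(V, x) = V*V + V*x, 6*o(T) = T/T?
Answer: 58/9 ≈ 6.4444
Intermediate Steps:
j(Q) = Q
o(T) = ⅙ (o(T) = (T/T)/6 = (⅙)*1 = ⅙)
w(V, x) = V² + V*x
(8*j(-1))*w(o(6), -5) = (8*(-1))*((⅙ - 5)/6) = -4*(-29)/(3*6) = -8*(-29/36) = 58/9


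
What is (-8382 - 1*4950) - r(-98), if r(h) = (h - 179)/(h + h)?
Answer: -2613349/196 ≈ -13333.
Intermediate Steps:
r(h) = (-179 + h)/(2*h) (r(h) = (-179 + h)/((2*h)) = (-179 + h)*(1/(2*h)) = (-179 + h)/(2*h))
(-8382 - 1*4950) - r(-98) = (-8382 - 1*4950) - (-179 - 98)/(2*(-98)) = (-8382 - 4950) - (-1)*(-277)/(2*98) = -13332 - 1*277/196 = -13332 - 277/196 = -2613349/196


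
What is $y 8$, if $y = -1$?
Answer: $-8$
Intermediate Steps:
$y 8 = \left(-1\right) 8 = -8$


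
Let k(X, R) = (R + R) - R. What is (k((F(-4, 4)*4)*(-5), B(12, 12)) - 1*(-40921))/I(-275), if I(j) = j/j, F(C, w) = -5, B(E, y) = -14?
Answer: 40907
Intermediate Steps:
I(j) = 1
k(X, R) = R (k(X, R) = 2*R - R = R)
(k((F(-4, 4)*4)*(-5), B(12, 12)) - 1*(-40921))/I(-275) = (-14 - 1*(-40921))/1 = (-14 + 40921)*1 = 40907*1 = 40907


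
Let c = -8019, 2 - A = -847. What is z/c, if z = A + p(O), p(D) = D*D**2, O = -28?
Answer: 21103/8019 ≈ 2.6316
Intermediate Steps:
p(D) = D**3
A = 849 (A = 2 - 1*(-847) = 2 + 847 = 849)
z = -21103 (z = 849 + (-28)**3 = 849 - 21952 = -21103)
z/c = -21103/(-8019) = -21103*(-1/8019) = 21103/8019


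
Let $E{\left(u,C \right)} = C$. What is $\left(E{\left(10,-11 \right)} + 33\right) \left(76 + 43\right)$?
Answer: $2618$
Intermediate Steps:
$\left(E{\left(10,-11 \right)} + 33\right) \left(76 + 43\right) = \left(-11 + 33\right) \left(76 + 43\right) = 22 \cdot 119 = 2618$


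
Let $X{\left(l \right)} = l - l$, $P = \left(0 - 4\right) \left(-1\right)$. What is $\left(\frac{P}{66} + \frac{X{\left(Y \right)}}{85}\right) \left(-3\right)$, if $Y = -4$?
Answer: $- \frac{2}{11} \approx -0.18182$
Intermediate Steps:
$P = 4$ ($P = \left(-4\right) \left(-1\right) = 4$)
$X{\left(l \right)} = 0$
$\left(\frac{P}{66} + \frac{X{\left(Y \right)}}{85}\right) \left(-3\right) = \left(\frac{4}{66} + \frac{0}{85}\right) \left(-3\right) = \left(4 \cdot \frac{1}{66} + 0 \cdot \frac{1}{85}\right) \left(-3\right) = \left(\frac{2}{33} + 0\right) \left(-3\right) = \frac{2}{33} \left(-3\right) = - \frac{2}{11}$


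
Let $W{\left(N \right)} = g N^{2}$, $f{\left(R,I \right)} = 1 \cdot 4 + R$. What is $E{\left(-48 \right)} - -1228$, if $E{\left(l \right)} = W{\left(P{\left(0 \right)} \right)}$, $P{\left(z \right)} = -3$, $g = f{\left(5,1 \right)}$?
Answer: $1309$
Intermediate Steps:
$f{\left(R,I \right)} = 4 + R$
$g = 9$ ($g = 4 + 5 = 9$)
$W{\left(N \right)} = 9 N^{2}$
$E{\left(l \right)} = 81$ ($E{\left(l \right)} = 9 \left(-3\right)^{2} = 9 \cdot 9 = 81$)
$E{\left(-48 \right)} - -1228 = 81 - -1228 = 81 + 1228 = 1309$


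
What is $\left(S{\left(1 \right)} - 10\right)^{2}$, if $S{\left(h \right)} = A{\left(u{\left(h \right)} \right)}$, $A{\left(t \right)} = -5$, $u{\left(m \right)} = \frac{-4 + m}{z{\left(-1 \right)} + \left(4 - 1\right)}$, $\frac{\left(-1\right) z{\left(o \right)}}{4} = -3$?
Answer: $225$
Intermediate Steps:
$z{\left(o \right)} = 12$ ($z{\left(o \right)} = \left(-4\right) \left(-3\right) = 12$)
$u{\left(m \right)} = - \frac{4}{15} + \frac{m}{15}$ ($u{\left(m \right)} = \frac{-4 + m}{12 + \left(4 - 1\right)} = \frac{-4 + m}{12 + 3} = \frac{-4 + m}{15} = \left(-4 + m\right) \frac{1}{15} = - \frac{4}{15} + \frac{m}{15}$)
$S{\left(h \right)} = -5$
$\left(S{\left(1 \right)} - 10\right)^{2} = \left(-5 - 10\right)^{2} = \left(-15\right)^{2} = 225$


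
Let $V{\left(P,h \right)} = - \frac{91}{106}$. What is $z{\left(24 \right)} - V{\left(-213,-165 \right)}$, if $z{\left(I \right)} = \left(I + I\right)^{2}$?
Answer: $\frac{244315}{106} \approx 2304.9$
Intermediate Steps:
$V{\left(P,h \right)} = - \frac{91}{106}$ ($V{\left(P,h \right)} = \left(-91\right) \frac{1}{106} = - \frac{91}{106}$)
$z{\left(I \right)} = 4 I^{2}$ ($z{\left(I \right)} = \left(2 I\right)^{2} = 4 I^{2}$)
$z{\left(24 \right)} - V{\left(-213,-165 \right)} = 4 \cdot 24^{2} - - \frac{91}{106} = 4 \cdot 576 + \frac{91}{106} = 2304 + \frac{91}{106} = \frac{244315}{106}$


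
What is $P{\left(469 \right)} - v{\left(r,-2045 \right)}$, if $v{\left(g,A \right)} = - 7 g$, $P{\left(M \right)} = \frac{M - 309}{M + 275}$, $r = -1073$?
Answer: $- \frac{698503}{93} \approx -7510.8$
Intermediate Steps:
$P{\left(M \right)} = \frac{-309 + M}{275 + M}$
$P{\left(469 \right)} - v{\left(r,-2045 \right)} = \frac{-309 + 469}{275 + 469} - \left(-7\right) \left(-1073\right) = \frac{1}{744} \cdot 160 - 7511 = \frac{20}{93} - 7511 = - \frac{698503}{93}$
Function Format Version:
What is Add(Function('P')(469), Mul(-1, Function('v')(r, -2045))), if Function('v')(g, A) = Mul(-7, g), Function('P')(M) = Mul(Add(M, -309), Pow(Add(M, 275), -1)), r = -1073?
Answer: Rational(-698503, 93) ≈ -7510.8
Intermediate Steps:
Function('P')(M) = Mul(Pow(Add(275, M), -1), Add(-309, M)) (Function('P')(M) = Mul(Add(-309, M), Pow(Add(275, M), -1)) = Mul(Pow(Add(275, M), -1), Add(-309, M)))
Add(Function('P')(469), Mul(-1, Function('v')(r, -2045))) = Add(Mul(Pow(Add(275, 469), -1), Add(-309, 469)), Mul(-1, Mul(-7, -1073))) = Add(Mul(Pow(744, -1), 160), Mul(-1, 7511)) = Add(Mul(Rational(1, 744), 160), -7511) = Add(Rational(20, 93), -7511) = Rational(-698503, 93)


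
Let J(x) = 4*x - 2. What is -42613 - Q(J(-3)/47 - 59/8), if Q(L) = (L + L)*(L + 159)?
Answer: -2848074129/70688 ≈ -40291.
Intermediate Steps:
J(x) = -2 + 4*x
Q(L) = 2*L*(159 + L) (Q(L) = (2*L)*(159 + L) = 2*L*(159 + L))
-42613 - Q(J(-3)/47 - 59/8) = -42613 - 2*((-2 + 4*(-3))/47 - 59/8)*(159 + ((-2 + 4*(-3))/47 - 59/8)) = -42613 - 2*((-2 - 12)*(1/47) - 59*1/8)*(159 + ((-2 - 12)*(1/47) - 59*1/8)) = -42613 - 2*(-14*1/47 - 59/8)*(159 + (-14*1/47 - 59/8)) = -42613 - 2*(-14/47 - 59/8)*(159 + (-14/47 - 59/8)) = -42613 - 2*(-2885)*(159 - 2885/376)/376 = -42613 - 2*(-2885)*56899/(376*376) = -42613 - 1*(-164153615/70688) = -42613 + 164153615/70688 = -2848074129/70688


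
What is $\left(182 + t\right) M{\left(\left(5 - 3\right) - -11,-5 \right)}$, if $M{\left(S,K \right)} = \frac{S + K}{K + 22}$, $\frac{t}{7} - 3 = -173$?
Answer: $- \frac{8064}{17} \approx -474.35$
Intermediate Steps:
$t = -1190$ ($t = 21 + 7 \left(-173\right) = 21 - 1211 = -1190$)
$M{\left(S,K \right)} = \frac{K + S}{22 + K}$
$\left(182 + t\right) M{\left(\left(5 - 3\right) - -11,-5 \right)} = \left(182 - 1190\right) \frac{-5 + \left(\left(5 - 3\right) - -11\right)}{22 - 5} = - 1008 \frac{-5 + \left(2 + 11\right)}{17} = - 1008 \frac{-5 + 13}{17} = - 1008 \cdot \frac{1}{17} \cdot 8 = \left(-1008\right) \frac{8}{17} = - \frac{8064}{17}$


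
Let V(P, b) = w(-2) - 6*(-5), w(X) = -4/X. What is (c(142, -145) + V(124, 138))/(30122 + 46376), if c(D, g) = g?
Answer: -113/76498 ≈ -0.0014772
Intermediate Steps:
V(P, b) = 32 (V(P, b) = -4/(-2) - 6*(-5) = -4*(-½) + 30 = 2 + 30 = 32)
(c(142, -145) + V(124, 138))/(30122 + 46376) = (-145 + 32)/(30122 + 46376) = -113/76498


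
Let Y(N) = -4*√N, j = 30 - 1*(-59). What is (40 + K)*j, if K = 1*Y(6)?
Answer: 3560 - 356*√6 ≈ 2688.0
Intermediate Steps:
j = 89 (j = 30 + 59 = 89)
K = -4*√6 (K = 1*(-4*√6) = -4*√6 ≈ -9.7980)
(40 + K)*j = (40 - 4*√6)*89 = 3560 - 356*√6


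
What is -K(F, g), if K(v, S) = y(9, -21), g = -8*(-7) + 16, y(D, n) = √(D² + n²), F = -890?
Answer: -3*√58 ≈ -22.847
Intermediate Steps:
g = 72 (g = 56 + 16 = 72)
K(v, S) = 3*√58 (K(v, S) = √(9² + (-21)²) = √(81 + 441) = √522 = 3*√58)
-K(F, g) = -3*√58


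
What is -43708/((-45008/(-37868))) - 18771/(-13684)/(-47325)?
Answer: -22330361508476841/607228526300 ≈ -36774.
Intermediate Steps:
-43708/((-45008/(-37868))) - 18771/(-13684)/(-47325) = -43708/((-45008*(-1/37868))) - 18771*(-1/13684)*(-1/47325) = -43708/11252/9467 + (18771/13684)*(-1/47325) = -43708*9467/11252 - 6257/215865100 = -103445909/2813 - 6257/215865100 = -22330361508476841/607228526300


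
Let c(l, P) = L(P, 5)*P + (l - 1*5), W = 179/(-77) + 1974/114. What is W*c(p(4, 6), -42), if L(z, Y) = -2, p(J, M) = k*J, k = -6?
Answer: 109660/133 ≈ 824.51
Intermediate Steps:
p(J, M) = -6*J
W = 21932/1463 (W = 179*(-1/77) + 1974*(1/114) = -179/77 + 329/19 = 21932/1463 ≈ 14.991)
c(l, P) = -5 + l - 2*P (c(l, P) = -2*P + (l - 1*5) = -2*P + (l - 5) = -2*P + (-5 + l) = -5 + l - 2*P)
W*c(p(4, 6), -42) = 21932*(-5 - 6*4 - 2*(-42))/1463 = 21932*(-5 - 24 + 84)/1463 = (21932/1463)*55 = 109660/133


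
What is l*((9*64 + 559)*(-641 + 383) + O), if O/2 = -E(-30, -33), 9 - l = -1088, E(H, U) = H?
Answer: -321168690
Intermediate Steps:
l = 1097 (l = 9 - 1*(-1088) = 9 + 1088 = 1097)
O = 60 (O = 2*(-1*(-30)) = 2*30 = 60)
l*((9*64 + 559)*(-641 + 383) + O) = 1097*((9*64 + 559)*(-641 + 383) + 60) = 1097*((576 + 559)*(-258) + 60) = 1097*(1135*(-258) + 60) = 1097*(-292830 + 60) = 1097*(-292770) = -321168690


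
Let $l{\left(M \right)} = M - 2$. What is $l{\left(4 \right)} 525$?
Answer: $1050$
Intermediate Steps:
$l{\left(M \right)} = -2 + M$
$l{\left(4 \right)} 525 = \left(-2 + 4\right) 525 = 2 \cdot 525 = 1050$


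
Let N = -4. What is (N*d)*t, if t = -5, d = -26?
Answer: -520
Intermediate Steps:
(N*d)*t = -4*(-26)*(-5) = 104*(-5) = -520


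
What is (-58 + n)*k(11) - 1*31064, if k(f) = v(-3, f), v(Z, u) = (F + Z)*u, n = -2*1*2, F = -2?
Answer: -27654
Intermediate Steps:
n = -4 (n = -2*2 = -4)
v(Z, u) = u*(-2 + Z) (v(Z, u) = (-2 + Z)*u = u*(-2 + Z))
k(f) = -5*f (k(f) = f*(-2 - 3) = f*(-5) = -5*f)
(-58 + n)*k(11) - 1*31064 = (-58 - 4)*(-5*11) - 1*31064 = -62*(-55) - 31064 = 3410 - 31064 = -27654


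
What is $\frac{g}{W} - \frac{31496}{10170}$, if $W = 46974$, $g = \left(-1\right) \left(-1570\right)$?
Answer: $- \frac{121960517}{39810465} \approx -3.0635$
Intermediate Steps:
$g = 1570$
$\frac{g}{W} - \frac{31496}{10170} = \frac{1570}{46974} - \frac{31496}{10170} = 1570 \cdot \frac{1}{46974} - \frac{15748}{5085} = \frac{785}{23487} - \frac{15748}{5085} = - \frac{121960517}{39810465}$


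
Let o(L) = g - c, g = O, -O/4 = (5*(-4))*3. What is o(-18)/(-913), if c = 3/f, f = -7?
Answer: -153/581 ≈ -0.26334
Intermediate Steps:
c = -3/7 (c = 3/(-7) = 3*(-⅐) = -3/7 ≈ -0.42857)
O = 240 (O = -4*5*(-4)*3 = -(-80)*3 = -4*(-60) = 240)
g = 240
o(L) = 1683/7 (o(L) = 240 - 1*(-3/7) = 240 + 3/7 = 1683/7)
o(-18)/(-913) = (1683/7)/(-913) = (1683/7)*(-1/913) = -153/581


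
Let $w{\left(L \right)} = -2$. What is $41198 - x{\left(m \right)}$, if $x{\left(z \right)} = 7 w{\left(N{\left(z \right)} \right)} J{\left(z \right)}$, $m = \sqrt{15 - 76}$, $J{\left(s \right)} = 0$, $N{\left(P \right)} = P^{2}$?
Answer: $41198$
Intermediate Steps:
$m = i \sqrt{61}$ ($m = \sqrt{15 - 76} = \sqrt{-61} = i \sqrt{61} \approx 7.8102 i$)
$x{\left(z \right)} = 0$ ($x{\left(z \right)} = 7 \left(-2\right) 0 = \left(-14\right) 0 = 0$)
$41198 - x{\left(m \right)} = 41198 - 0 = 41198 + 0 = 41198$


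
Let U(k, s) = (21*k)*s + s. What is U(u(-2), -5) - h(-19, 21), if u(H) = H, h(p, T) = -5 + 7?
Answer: 203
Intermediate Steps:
h(p, T) = 2
U(k, s) = s + 21*k*s (U(k, s) = 21*k*s + s = s + 21*k*s)
U(u(-2), -5) - h(-19, 21) = -5*(1 + 21*(-2)) - 1*2 = -5*(1 - 42) - 2 = -5*(-41) - 2 = 205 - 2 = 203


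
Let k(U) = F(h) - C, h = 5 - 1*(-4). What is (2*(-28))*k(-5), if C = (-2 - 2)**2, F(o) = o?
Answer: 392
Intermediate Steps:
h = 9 (h = 5 + 4 = 9)
C = 16 (C = (-4)**2 = 16)
k(U) = -7 (k(U) = 9 - 1*16 = 9 - 16 = -7)
(2*(-28))*k(-5) = (2*(-28))*(-7) = -56*(-7) = 392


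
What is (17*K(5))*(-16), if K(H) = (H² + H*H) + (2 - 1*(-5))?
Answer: -15504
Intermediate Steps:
K(H) = 7 + 2*H² (K(H) = (H² + H²) + (2 + 5) = 2*H² + 7 = 7 + 2*H²)
(17*K(5))*(-16) = (17*(7 + 2*5²))*(-16) = (17*(7 + 2*25))*(-16) = (17*(7 + 50))*(-16) = (17*57)*(-16) = 969*(-16) = -15504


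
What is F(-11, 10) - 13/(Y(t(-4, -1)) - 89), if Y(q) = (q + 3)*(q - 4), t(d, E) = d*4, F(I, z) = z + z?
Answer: 3407/171 ≈ 19.924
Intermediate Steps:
F(I, z) = 2*z
t(d, E) = 4*d
Y(q) = (-4 + q)*(3 + q) (Y(q) = (3 + q)*(-4 + q) = (-4 + q)*(3 + q))
F(-11, 10) - 13/(Y(t(-4, -1)) - 89) = 2*10 - 13/((-12 + (4*(-4))² - 4*(-4)) - 89) = 20 - 13/((-12 + (-16)² - 1*(-16)) - 89) = 20 - 13/((-12 + 256 + 16) - 89) = 20 - 13/(260 - 89) = 20 - 13/171 = 3407/171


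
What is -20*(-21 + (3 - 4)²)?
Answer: 400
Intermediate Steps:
-20*(-21 + (3 - 4)²) = -20*(-21 + (-1)²) = -20*(-21 + 1) = -20*(-20) = 400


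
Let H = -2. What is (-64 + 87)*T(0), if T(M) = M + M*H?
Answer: 0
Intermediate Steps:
T(M) = -M (T(M) = M + M*(-2) = M - 2*M = -M)
(-64 + 87)*T(0) = (-64 + 87)*(-1*0) = 23*0 = 0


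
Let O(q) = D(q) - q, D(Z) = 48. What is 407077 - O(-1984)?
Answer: 405045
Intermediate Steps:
O(q) = 48 - q
407077 - O(-1984) = 407077 - (48 - 1*(-1984)) = 407077 - (48 + 1984) = 407077 - 1*2032 = 407077 - 2032 = 405045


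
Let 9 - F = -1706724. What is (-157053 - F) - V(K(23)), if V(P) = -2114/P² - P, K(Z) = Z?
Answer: -985928513/529 ≈ -1.8638e+6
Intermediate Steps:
F = 1706733 (F = 9 - 1*(-1706724) = 9 + 1706724 = 1706733)
V(P) = -P - 2114/P² (V(P) = -2114/P² - P = -P - 2114/P²)
(-157053 - F) - V(K(23)) = (-157053 - 1*1706733) - (-1*23 - 2114/23²) = (-157053 - 1706733) - (-23 - 2114*1/529) = -1863786 - (-23 - 2114/529) = -1863786 - 1*(-14281/529) = -1863786 + 14281/529 = -985928513/529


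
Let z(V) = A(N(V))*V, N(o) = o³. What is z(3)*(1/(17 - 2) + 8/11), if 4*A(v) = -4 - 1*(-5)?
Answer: 131/220 ≈ 0.59545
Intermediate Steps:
A(v) = ¼ (A(v) = (-4 - 1*(-5))/4 = (-4 + 5)/4 = (¼)*1 = ¼)
z(V) = V/4
z(3)*(1/(17 - 2) + 8/11) = ((¼)*3)*(1/(17 - 2) + 8/11) = 3*(1/15 + 8*(1/11))/4 = 3*(1/15 + 8/11)/4 = (¾)*(131/165) = 131/220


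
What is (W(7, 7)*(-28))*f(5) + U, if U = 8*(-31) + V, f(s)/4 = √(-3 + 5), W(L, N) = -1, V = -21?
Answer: -269 + 112*√2 ≈ -110.61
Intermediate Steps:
f(s) = 4*√2 (f(s) = 4*√(-3 + 5) = 4*√2)
U = -269 (U = 8*(-31) - 21 = -248 - 21 = -269)
(W(7, 7)*(-28))*f(5) + U = (-1*(-28))*(4*√2) - 269 = 28*(4*√2) - 269 = 112*√2 - 269 = -269 + 112*√2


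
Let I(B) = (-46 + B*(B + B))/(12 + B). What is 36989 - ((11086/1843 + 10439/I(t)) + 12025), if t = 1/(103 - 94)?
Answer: 10008866859/361228 ≈ 27708.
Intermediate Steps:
t = ⅑ (t = 1/9 = ⅑ ≈ 0.11111)
I(B) = (-46 + 2*B²)/(12 + B) (I(B) = (-46 + B*(2*B))/(12 + B) = (-46 + 2*B²)/(12 + B))
36989 - ((11086/1843 + 10439/I(t)) + 12025) = 36989 - ((11086/1843 + 10439/((2*(-23 + (⅑)²)/(12 + ⅑)))) + 12025) = 36989 - ((11086*(1/1843) + 10439/((2*(-23 + 1/81)/(109/9)))) + 12025) = 36989 - ((11086/1843 + 10439/((2*(9/109)*(-1862/81)))) + 12025) = 36989 - ((11086/1843 + 10439/(-3724/981)) + 12025) = 36989 - ((11086/1843 + 10439*(-981/3724)) + 12025) = 36989 - ((11086/1843 - 10240659/3724) + 12025) = 36989 - (-991171067/361228 + 12025) = 36989 - 1*3352595633/361228 = 36989 - 3352595633/361228 = 10008866859/361228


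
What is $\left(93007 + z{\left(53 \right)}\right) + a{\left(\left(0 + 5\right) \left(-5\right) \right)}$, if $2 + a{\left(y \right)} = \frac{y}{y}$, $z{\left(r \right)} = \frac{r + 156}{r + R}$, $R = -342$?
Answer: $\frac{26878525}{289} \approx 93005.0$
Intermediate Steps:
$z{\left(r \right)} = \frac{156 + r}{-342 + r}$ ($z{\left(r \right)} = \frac{r + 156}{r - 342} = \frac{156 + r}{-342 + r}$)
$a{\left(y \right)} = -1$ ($a{\left(y \right)} = -2 + \frac{y}{y} = -2 + 1 = -1$)
$\left(93007 + z{\left(53 \right)}\right) + a{\left(\left(0 + 5\right) \left(-5\right) \right)} = \left(93007 + \frac{156 + 53}{-342 + 53}\right) - 1 = \left(93007 + \frac{1}{-289} \cdot 209\right) - 1 = \left(93007 - \frac{209}{289}\right) - 1 = \frac{26878814}{289} - 1 = \frac{26878525}{289}$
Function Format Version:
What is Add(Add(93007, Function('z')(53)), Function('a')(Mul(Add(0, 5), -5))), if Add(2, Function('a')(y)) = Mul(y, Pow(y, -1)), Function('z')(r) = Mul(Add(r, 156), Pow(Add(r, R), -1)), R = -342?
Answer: Rational(26878525, 289) ≈ 93005.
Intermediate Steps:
Function('z')(r) = Mul(Pow(Add(-342, r), -1), Add(156, r)) (Function('z')(r) = Mul(Add(r, 156), Pow(Add(r, -342), -1)) = Mul(Add(156, r), Pow(Add(-342, r), -1)) = Mul(Pow(Add(-342, r), -1), Add(156, r)))
Function('a')(y) = -1 (Function('a')(y) = Add(-2, Mul(y, Pow(y, -1))) = Add(-2, 1) = -1)
Add(Add(93007, Function('z')(53)), Function('a')(Mul(Add(0, 5), -5))) = Add(Add(93007, Mul(Pow(Add(-342, 53), -1), Add(156, 53))), -1) = Add(Add(93007, Mul(Pow(-289, -1), 209)), -1) = Add(Add(93007, Mul(Rational(-1, 289), 209)), -1) = Add(Add(93007, Rational(-209, 289)), -1) = Add(Rational(26878814, 289), -1) = Rational(26878525, 289)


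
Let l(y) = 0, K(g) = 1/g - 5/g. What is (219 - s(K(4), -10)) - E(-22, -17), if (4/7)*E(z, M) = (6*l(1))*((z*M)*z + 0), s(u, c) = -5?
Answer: 224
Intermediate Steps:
K(g) = -4/g (K(g) = 1/g - 5/g = -4/g)
E(z, M) = 0 (E(z, M) = 7*((6*0)*((z*M)*z + 0))/4 = 7*(0*((M*z)*z + 0))/4 = 7*(0*(M*z² + 0))/4 = 7*(0*(M*z²))/4 = (7/4)*0 = 0)
(219 - s(K(4), -10)) - E(-22, -17) = (219 - 1*(-5)) - 1*0 = (219 + 5) + 0 = 224 + 0 = 224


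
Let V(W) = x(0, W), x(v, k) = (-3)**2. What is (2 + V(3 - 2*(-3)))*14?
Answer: 154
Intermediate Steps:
x(v, k) = 9
V(W) = 9
(2 + V(3 - 2*(-3)))*14 = (2 + 9)*14 = 11*14 = 154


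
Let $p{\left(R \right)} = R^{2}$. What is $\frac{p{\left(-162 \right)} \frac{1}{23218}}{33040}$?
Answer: $\frac{6561}{191780680} \approx 3.4211 \cdot 10^{-5}$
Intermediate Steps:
$\frac{p{\left(-162 \right)} \frac{1}{23218}}{33040} = \frac{\left(-162\right)^{2} \cdot \frac{1}{23218}}{33040} = 26244 \cdot \frac{1}{23218} \cdot \frac{1}{33040} = \frac{13122}{11609} \cdot \frac{1}{33040} = \frac{6561}{191780680}$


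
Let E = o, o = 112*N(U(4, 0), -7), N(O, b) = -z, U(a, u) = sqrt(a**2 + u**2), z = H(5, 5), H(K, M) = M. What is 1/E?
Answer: -1/560 ≈ -0.0017857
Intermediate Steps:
z = 5
N(O, b) = -5 (N(O, b) = -1*5 = -5)
o = -560 (o = 112*(-5) = -560)
E = -560
1/E = 1/(-560) = -1/560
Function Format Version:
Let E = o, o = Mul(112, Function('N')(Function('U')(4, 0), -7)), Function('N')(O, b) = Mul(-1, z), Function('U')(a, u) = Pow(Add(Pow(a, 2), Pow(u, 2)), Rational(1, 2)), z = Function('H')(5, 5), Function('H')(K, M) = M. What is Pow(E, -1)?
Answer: Rational(-1, 560) ≈ -0.0017857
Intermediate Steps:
z = 5
Function('N')(O, b) = -5 (Function('N')(O, b) = Mul(-1, 5) = -5)
o = -560 (o = Mul(112, -5) = -560)
E = -560
Pow(E, -1) = Pow(-560, -1) = Rational(-1, 560)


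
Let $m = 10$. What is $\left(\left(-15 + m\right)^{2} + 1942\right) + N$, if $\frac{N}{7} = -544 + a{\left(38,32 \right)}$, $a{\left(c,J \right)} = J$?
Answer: $-1617$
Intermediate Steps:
$N = -3584$ ($N = 7 \left(-544 + 32\right) = 7 \left(-512\right) = -3584$)
$\left(\left(-15 + m\right)^{2} + 1942\right) + N = \left(\left(-15 + 10\right)^{2} + 1942\right) - 3584 = \left(\left(-5\right)^{2} + 1942\right) - 3584 = \left(25 + 1942\right) - 3584 = 1967 - 3584 = -1617$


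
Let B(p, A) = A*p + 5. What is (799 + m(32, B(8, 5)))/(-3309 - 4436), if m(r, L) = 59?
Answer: -858/7745 ≈ -0.11078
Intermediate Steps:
B(p, A) = 5 + A*p
(799 + m(32, B(8, 5)))/(-3309 - 4436) = (799 + 59)/(-3309 - 4436) = 858/(-7745) = 858*(-1/7745) = -858/7745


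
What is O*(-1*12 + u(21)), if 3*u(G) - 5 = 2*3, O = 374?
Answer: -9350/3 ≈ -3116.7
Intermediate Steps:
u(G) = 11/3 (u(G) = 5/3 + (2*3)/3 = 5/3 + (⅓)*6 = 5/3 + 2 = 11/3)
O*(-1*12 + u(21)) = 374*(-1*12 + 11/3) = 374*(-12 + 11/3) = 374*(-25/3) = -9350/3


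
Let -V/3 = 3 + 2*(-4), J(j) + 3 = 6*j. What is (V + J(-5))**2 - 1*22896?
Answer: -22572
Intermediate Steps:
J(j) = -3 + 6*j
V = 15 (V = -3*(3 + 2*(-4)) = -3*(3 - 8) = -3*(-5) = 15)
(V + J(-5))**2 - 1*22896 = (15 + (-3 + 6*(-5)))**2 - 1*22896 = (15 + (-3 - 30))**2 - 22896 = (15 - 33)**2 - 22896 = (-18)**2 - 22896 = 324 - 22896 = -22572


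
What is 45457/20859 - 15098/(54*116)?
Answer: -5031089/21776796 ≈ -0.23103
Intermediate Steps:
45457/20859 - 15098/(54*116) = 45457*(1/20859) - 15098/6264 = 45457/20859 - 15098*1/6264 = 45457/20859 - 7549/3132 = -5031089/21776796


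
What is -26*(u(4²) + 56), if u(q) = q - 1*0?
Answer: -1872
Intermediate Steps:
u(q) = q (u(q) = q + 0 = q)
-26*(u(4²) + 56) = -26*(4² + 56) = -26*(16 + 56) = -26*72 = -1872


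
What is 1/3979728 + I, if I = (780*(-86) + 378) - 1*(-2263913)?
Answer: 8744302138609/3979728 ≈ 2.1972e+6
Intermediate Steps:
I = 2197211 (I = (-67080 + 378) + 2263913 = -66702 + 2263913 = 2197211)
1/3979728 + I = 1/3979728 + 2197211 = 8744302138609/3979728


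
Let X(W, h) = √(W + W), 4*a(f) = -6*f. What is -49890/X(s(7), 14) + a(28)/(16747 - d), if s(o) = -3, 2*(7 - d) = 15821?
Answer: -12/7043 + 8315*I*√6 ≈ -0.0017038 + 20368.0*I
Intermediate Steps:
d = -15807/2 (d = 7 - ½*15821 = 7 - 15821/2 = -15807/2 ≈ -7903.5)
a(f) = -3*f/2 (a(f) = (-6*f)/4 = -3*f/2)
X(W, h) = √2*√W (X(W, h) = √(2*W) = √2*√W)
-49890/X(s(7), 14) + a(28)/(16747 - d) = -49890*(-I*√6/6) + (-3/2*28)/(16747 - 1*(-15807/2)) = -49890*(-I*√6/6) - 42/(16747 + 15807/2) = -49890*(-I*√6/6) - 42/49301/2 = -(-8315)*I*√6 - 42*2/49301 = 8315*I*√6 - 12/7043 = -12/7043 + 8315*I*√6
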